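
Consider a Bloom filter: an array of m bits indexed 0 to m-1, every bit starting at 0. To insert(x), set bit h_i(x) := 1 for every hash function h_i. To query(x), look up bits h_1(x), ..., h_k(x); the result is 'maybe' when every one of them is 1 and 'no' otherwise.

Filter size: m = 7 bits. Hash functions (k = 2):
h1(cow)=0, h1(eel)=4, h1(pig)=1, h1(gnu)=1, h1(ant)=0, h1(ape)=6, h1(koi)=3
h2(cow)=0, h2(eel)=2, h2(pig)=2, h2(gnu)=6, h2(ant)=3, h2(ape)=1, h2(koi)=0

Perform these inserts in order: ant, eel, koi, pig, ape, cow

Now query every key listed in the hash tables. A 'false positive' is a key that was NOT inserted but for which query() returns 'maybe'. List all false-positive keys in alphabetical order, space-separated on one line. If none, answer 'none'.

Start: bits=0000000
After insert 'ant': sets bits 0 3 -> bits=1001000
After insert 'eel': sets bits 2 4 -> bits=1011100
After insert 'koi': sets bits 0 3 -> bits=1011100
After insert 'pig': sets bits 1 2 -> bits=1111100
After insert 'ape': sets bits 1 6 -> bits=1111101
After insert 'cow': sets bits 0 -> bits=1111101
Not inserted: gnu — query each against bits=1111101:
query gnu: checks bit1=1, bit6=1 (all 1) -> maybe => FALSE POSITIVE
False positives (alphabetical): gnu

Answer: gnu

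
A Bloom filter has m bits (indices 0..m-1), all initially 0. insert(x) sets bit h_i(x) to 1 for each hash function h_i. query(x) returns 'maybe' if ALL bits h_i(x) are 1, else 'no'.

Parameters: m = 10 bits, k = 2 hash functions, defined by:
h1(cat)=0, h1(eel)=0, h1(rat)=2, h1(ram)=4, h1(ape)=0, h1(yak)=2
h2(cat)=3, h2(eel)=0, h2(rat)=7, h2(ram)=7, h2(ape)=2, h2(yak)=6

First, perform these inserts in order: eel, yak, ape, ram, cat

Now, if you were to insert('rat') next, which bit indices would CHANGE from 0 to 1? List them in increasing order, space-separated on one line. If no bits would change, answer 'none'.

Start: bits=0000000000
After insert 'eel': sets bits 0 -> bits=1000000000
After insert 'yak': sets bits 2 6 -> bits=1010001000
After insert 'ape': sets bits 0 2 -> bits=1010001000
After insert 'ram': sets bits 4 7 -> bits=1010101100
After insert 'cat': sets bits 0 3 -> bits=1011101100
insert 'rat' would touch bits 2 7; currently bit2=1, bit7=1
Bits that are 0 among those (would change 0->1): none

Answer: none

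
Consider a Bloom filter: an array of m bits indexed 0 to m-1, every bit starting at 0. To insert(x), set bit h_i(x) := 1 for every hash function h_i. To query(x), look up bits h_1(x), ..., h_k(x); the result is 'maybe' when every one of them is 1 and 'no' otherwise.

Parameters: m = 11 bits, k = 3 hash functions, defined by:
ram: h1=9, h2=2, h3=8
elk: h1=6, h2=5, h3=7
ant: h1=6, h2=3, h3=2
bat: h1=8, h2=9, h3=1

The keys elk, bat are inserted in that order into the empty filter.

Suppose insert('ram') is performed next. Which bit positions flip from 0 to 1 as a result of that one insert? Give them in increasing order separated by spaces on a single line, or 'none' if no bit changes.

Answer: 2

Derivation:
Start: bits=00000000000
After insert 'elk': sets bits 5 6 7 -> bits=00000111000
After insert 'bat': sets bits 1 8 9 -> bits=01000111110
insert 'ram' would touch bits 2 8 9; currently bit2=0, bit8=1, bit9=1
Bits that are 0 among those (would change 0->1): 2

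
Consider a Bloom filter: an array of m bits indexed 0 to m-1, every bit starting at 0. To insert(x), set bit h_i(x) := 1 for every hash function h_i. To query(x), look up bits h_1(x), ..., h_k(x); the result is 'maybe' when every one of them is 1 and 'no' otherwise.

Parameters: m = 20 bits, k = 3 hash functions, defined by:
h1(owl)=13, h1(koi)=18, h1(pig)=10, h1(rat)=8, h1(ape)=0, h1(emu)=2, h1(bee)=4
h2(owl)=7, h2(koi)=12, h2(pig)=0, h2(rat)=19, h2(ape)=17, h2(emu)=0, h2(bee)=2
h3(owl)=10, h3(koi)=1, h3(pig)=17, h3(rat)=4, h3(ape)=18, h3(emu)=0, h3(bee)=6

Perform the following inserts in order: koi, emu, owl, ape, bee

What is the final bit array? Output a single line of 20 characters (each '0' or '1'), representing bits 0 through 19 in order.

Answer: 11101011001011000110

Derivation:
Start: bits=00000000000000000000
After insert 'koi': sets bits 1 12 18 -> bits=01000000000010000010
After insert 'emu': sets bits 0 2 -> bits=11100000000010000010
After insert 'owl': sets bits 7 10 13 -> bits=11100001001011000010
After insert 'ape': sets bits 0 17 18 -> bits=11100001001011000110
After insert 'bee': sets bits 2 4 6 -> bits=11101011001011000110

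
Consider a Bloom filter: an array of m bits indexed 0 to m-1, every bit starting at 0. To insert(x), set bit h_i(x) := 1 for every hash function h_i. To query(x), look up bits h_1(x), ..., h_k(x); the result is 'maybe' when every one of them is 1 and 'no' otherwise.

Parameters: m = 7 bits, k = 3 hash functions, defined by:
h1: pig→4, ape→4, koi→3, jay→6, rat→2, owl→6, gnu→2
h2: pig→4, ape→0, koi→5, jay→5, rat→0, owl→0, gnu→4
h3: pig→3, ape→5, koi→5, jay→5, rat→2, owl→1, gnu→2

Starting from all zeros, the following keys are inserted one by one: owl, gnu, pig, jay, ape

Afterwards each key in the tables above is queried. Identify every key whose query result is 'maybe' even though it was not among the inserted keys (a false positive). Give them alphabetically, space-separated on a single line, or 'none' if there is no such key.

Answer: koi rat

Derivation:
Start: bits=0000000
After insert 'owl': sets bits 0 1 6 -> bits=1100001
After insert 'gnu': sets bits 2 4 -> bits=1110101
After insert 'pig': sets bits 3 4 -> bits=1111101
After insert 'jay': sets bits 5 6 -> bits=1111111
After insert 'ape': sets bits 0 4 5 -> bits=1111111
Not inserted: koi rat — query each against bits=1111111:
query koi: checks bit3=1, bit5=1 (all 1) -> maybe => FALSE POSITIVE
query rat: checks bit0=1, bit2=1 (all 1) -> maybe => FALSE POSITIVE
False positives (alphabetical): koi rat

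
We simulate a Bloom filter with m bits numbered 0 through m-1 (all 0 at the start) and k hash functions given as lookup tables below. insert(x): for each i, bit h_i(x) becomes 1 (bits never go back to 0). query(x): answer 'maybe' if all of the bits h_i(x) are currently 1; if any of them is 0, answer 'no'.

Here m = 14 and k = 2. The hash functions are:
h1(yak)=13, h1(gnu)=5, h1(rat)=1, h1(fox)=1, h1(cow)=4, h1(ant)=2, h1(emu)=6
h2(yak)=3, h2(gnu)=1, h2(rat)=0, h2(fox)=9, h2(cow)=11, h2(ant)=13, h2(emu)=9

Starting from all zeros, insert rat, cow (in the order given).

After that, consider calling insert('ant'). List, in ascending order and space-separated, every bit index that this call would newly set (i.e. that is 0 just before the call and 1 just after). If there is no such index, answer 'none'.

Start: bits=00000000000000
After insert 'rat': sets bits 0 1 -> bits=11000000000000
After insert 'cow': sets bits 4 11 -> bits=11001000000100
insert 'ant' would touch bits 2 13; currently bit2=0, bit13=0
Bits that are 0 among those (would change 0->1): 2 13

Answer: 2 13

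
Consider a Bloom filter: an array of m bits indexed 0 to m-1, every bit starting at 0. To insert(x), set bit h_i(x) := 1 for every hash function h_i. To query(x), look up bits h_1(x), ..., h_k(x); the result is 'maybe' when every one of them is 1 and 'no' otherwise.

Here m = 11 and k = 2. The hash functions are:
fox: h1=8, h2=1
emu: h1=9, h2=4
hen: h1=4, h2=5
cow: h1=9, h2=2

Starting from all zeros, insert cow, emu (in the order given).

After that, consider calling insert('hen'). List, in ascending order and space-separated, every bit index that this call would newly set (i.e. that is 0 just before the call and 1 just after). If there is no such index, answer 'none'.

Answer: 5

Derivation:
Start: bits=00000000000
After insert 'cow': sets bits 2 9 -> bits=00100000010
After insert 'emu': sets bits 4 9 -> bits=00101000010
insert 'hen' would touch bits 4 5; currently bit4=1, bit5=0
Bits that are 0 among those (would change 0->1): 5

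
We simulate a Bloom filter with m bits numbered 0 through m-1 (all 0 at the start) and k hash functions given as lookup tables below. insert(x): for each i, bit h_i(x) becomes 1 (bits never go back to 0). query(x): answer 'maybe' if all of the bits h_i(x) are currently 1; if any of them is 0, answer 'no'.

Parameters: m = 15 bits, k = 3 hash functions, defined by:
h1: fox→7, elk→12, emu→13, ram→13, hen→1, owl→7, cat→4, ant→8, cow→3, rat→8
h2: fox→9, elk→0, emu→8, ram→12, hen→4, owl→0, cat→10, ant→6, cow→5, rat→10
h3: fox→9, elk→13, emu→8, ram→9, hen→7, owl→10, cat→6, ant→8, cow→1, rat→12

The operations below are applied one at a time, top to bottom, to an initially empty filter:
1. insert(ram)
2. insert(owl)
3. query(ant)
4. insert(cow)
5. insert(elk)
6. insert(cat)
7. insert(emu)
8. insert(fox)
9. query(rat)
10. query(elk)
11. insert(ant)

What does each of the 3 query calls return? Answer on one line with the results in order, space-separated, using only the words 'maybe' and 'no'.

Answer: no maybe maybe

Derivation:
Start: bits=000000000000000
Op 1: insert ram -> sets bits 9 12 13 -> bits=000000000100110
Op 2: insert owl -> sets bits 0 7 10 -> bits=100000010110110
Op 3: query ant -> checks bit6=0, bit8=0 (has a 0) -> no
Op 4: insert cow -> sets bits 1 3 5 -> bits=110101010110110
Op 5: insert elk -> sets bits 0 12 13 -> bits=110101010110110
Op 6: insert cat -> sets bits 4 6 10 -> bits=110111110110110
Op 7: insert emu -> sets bits 8 13 -> bits=110111111110110
Op 8: insert fox -> sets bits 7 9 -> bits=110111111110110
Op 9: query rat -> checks bit8=1, bit10=1, bit12=1 (all 1) -> maybe
Op 10: query elk -> checks bit0=1, bit12=1, bit13=1 (all 1) -> maybe
Op 11: insert ant -> sets bits 6 8 -> bits=110111111110110
Query results in order: no maybe maybe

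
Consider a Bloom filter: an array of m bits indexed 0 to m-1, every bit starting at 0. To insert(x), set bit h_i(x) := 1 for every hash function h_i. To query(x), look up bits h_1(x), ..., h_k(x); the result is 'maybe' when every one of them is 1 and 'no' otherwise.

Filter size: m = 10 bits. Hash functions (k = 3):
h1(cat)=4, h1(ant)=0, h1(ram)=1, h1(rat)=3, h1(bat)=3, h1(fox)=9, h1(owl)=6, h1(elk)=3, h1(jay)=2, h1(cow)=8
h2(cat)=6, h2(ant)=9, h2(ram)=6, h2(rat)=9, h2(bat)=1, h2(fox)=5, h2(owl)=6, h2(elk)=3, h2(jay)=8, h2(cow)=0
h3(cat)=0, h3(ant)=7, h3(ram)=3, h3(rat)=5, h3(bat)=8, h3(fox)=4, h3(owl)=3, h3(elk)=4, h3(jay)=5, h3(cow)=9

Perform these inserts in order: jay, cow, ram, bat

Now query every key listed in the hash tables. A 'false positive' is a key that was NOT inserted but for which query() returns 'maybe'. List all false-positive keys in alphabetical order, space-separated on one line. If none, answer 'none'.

Answer: owl rat

Derivation:
Start: bits=0000000000
After insert 'jay': sets bits 2 5 8 -> bits=0010010010
After insert 'cow': sets bits 0 8 9 -> bits=1010010011
After insert 'ram': sets bits 1 3 6 -> bits=1111011011
After insert 'bat': sets bits 1 3 8 -> bits=1111011011
Not inserted: ant cat elk fox owl rat — query each against bits=1111011011:
query ant: checks bit0=1, bit7=0, bit9=1 (has a 0) -> no => not a false positive
query cat: checks bit0=1, bit4=0, bit6=1 (has a 0) -> no => not a false positive
query elk: checks bit3=1, bit4=0 (has a 0) -> no => not a false positive
query fox: checks bit4=0, bit5=1, bit9=1 (has a 0) -> no => not a false positive
query owl: checks bit3=1, bit6=1 (all 1) -> maybe => FALSE POSITIVE
query rat: checks bit3=1, bit5=1, bit9=1 (all 1) -> maybe => FALSE POSITIVE
False positives (alphabetical): owl rat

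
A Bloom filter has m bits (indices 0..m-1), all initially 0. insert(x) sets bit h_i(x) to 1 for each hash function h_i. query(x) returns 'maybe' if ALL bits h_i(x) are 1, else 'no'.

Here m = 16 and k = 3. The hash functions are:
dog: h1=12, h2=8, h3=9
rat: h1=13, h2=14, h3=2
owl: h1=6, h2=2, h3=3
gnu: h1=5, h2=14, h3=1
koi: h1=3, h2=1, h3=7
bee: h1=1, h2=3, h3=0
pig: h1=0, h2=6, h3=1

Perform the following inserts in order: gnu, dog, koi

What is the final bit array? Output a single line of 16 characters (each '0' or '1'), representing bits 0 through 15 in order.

Start: bits=0000000000000000
After insert 'gnu': sets bits 1 5 14 -> bits=0100010000000010
After insert 'dog': sets bits 8 9 12 -> bits=0100010011001010
After insert 'koi': sets bits 1 3 7 -> bits=0101010111001010

Answer: 0101010111001010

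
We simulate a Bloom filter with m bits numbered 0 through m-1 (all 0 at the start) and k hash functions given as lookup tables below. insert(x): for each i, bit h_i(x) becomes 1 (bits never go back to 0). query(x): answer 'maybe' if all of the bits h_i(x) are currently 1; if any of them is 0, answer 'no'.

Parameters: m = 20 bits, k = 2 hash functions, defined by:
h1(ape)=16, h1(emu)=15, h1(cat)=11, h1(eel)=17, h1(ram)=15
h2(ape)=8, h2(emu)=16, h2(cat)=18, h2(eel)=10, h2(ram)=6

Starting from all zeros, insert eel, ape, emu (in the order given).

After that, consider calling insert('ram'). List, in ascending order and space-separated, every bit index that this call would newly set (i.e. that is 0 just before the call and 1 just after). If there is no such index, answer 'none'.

Start: bits=00000000000000000000
After insert 'eel': sets bits 10 17 -> bits=00000000001000000100
After insert 'ape': sets bits 8 16 -> bits=00000000101000001100
After insert 'emu': sets bits 15 16 -> bits=00000000101000011100
insert 'ram' would touch bits 6 15; currently bit6=0, bit15=1
Bits that are 0 among those (would change 0->1): 6

Answer: 6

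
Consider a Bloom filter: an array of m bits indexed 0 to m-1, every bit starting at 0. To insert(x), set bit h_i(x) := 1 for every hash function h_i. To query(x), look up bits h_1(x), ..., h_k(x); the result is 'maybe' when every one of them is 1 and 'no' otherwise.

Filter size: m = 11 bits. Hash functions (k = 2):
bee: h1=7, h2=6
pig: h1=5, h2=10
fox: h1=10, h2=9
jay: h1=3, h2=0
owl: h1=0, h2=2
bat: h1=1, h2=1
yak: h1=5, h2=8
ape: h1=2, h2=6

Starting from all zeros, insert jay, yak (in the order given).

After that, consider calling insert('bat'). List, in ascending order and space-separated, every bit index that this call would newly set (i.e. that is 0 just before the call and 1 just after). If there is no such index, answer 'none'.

Answer: 1

Derivation:
Start: bits=00000000000
After insert 'jay': sets bits 0 3 -> bits=10010000000
After insert 'yak': sets bits 5 8 -> bits=10010100100
insert 'bat' would touch bits 1; currently bit1=0
Bits that are 0 among those (would change 0->1): 1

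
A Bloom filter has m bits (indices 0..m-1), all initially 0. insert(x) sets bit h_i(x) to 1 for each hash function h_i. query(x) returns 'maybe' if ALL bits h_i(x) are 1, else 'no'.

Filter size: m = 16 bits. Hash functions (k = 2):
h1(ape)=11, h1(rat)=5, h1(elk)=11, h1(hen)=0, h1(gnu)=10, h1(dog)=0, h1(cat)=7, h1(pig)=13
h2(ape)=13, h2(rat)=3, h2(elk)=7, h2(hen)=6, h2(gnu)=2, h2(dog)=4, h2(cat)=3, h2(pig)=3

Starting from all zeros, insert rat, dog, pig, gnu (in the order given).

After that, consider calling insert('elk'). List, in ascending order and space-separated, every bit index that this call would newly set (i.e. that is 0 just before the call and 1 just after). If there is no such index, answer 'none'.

Start: bits=0000000000000000
After insert 'rat': sets bits 3 5 -> bits=0001010000000000
After insert 'dog': sets bits 0 4 -> bits=1001110000000000
After insert 'pig': sets bits 3 13 -> bits=1001110000000100
After insert 'gnu': sets bits 2 10 -> bits=1011110000100100
insert 'elk' would touch bits 7 11; currently bit7=0, bit11=0
Bits that are 0 among those (would change 0->1): 7 11

Answer: 7 11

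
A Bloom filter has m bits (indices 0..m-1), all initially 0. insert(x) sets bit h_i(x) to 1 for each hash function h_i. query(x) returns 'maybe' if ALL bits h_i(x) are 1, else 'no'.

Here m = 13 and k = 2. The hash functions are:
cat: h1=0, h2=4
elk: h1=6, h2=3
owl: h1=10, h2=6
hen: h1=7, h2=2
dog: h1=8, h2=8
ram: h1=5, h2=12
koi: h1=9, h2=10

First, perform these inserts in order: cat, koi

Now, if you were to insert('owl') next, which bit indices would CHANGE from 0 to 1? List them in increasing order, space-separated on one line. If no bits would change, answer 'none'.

Answer: 6

Derivation:
Start: bits=0000000000000
After insert 'cat': sets bits 0 4 -> bits=1000100000000
After insert 'koi': sets bits 9 10 -> bits=1000100001100
insert 'owl' would touch bits 6 10; currently bit6=0, bit10=1
Bits that are 0 among those (would change 0->1): 6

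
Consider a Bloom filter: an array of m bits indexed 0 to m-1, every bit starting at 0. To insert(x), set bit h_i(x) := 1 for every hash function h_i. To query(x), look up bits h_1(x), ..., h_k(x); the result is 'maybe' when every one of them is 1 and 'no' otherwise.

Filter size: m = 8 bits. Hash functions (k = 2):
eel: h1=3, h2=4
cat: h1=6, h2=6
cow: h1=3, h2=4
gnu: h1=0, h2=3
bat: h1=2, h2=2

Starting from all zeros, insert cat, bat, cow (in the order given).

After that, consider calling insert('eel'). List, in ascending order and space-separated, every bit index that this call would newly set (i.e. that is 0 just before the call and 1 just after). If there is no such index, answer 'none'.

Start: bits=00000000
After insert 'cat': sets bits 6 -> bits=00000010
After insert 'bat': sets bits 2 -> bits=00100010
After insert 'cow': sets bits 3 4 -> bits=00111010
insert 'eel' would touch bits 3 4; currently bit3=1, bit4=1
Bits that are 0 among those (would change 0->1): none

Answer: none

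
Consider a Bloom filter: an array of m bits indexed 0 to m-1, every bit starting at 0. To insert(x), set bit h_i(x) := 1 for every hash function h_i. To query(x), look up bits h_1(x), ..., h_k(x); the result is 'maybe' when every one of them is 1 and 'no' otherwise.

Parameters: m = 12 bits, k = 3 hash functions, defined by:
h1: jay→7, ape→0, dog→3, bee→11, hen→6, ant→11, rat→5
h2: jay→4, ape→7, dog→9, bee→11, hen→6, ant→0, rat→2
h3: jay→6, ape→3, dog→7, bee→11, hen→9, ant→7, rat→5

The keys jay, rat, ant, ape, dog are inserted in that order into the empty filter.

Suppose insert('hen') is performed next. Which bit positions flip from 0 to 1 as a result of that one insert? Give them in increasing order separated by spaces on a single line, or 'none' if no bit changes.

Answer: none

Derivation:
Start: bits=000000000000
After insert 'jay': sets bits 4 6 7 -> bits=000010110000
After insert 'rat': sets bits 2 5 -> bits=001011110000
After insert 'ant': sets bits 0 7 11 -> bits=101011110001
After insert 'ape': sets bits 0 3 7 -> bits=101111110001
After insert 'dog': sets bits 3 7 9 -> bits=101111110101
insert 'hen' would touch bits 6 9; currently bit6=1, bit9=1
Bits that are 0 among those (would change 0->1): none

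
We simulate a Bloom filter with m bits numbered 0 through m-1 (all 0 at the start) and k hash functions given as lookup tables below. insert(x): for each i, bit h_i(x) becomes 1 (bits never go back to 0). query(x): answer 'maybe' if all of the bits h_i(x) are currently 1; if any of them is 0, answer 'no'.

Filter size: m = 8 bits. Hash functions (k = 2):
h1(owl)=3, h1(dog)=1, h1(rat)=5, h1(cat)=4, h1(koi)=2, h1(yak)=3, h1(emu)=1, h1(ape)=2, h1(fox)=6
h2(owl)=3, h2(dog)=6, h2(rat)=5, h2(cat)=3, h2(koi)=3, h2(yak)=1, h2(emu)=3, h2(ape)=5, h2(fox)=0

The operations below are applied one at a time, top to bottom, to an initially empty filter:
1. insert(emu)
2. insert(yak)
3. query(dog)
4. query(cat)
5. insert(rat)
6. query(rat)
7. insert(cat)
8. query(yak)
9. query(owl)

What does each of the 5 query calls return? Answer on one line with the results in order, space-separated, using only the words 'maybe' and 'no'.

Start: bits=00000000
Op 1: insert emu -> sets bits 1 3 -> bits=01010000
Op 2: insert yak -> sets bits 1 3 -> bits=01010000
Op 3: query dog -> checks bit1=1, bit6=0 (has a 0) -> no
Op 4: query cat -> checks bit3=1, bit4=0 (has a 0) -> no
Op 5: insert rat -> sets bits 5 -> bits=01010100
Op 6: query rat -> checks bit5=1 (all 1) -> maybe
Op 7: insert cat -> sets bits 3 4 -> bits=01011100
Op 8: query yak -> checks bit1=1, bit3=1 (all 1) -> maybe
Op 9: query owl -> checks bit3=1 (all 1) -> maybe
Query results in order: no no maybe maybe maybe

Answer: no no maybe maybe maybe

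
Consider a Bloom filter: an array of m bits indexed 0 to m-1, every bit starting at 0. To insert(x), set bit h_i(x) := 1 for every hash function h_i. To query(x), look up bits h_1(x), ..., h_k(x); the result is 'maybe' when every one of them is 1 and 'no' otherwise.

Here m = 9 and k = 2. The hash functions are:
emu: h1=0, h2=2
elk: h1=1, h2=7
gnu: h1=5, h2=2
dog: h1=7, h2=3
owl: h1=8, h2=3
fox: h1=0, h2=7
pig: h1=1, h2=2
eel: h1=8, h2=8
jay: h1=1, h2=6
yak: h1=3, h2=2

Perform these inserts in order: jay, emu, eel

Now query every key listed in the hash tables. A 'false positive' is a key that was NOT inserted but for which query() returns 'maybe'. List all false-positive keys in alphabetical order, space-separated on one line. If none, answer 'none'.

Start: bits=000000000
After insert 'jay': sets bits 1 6 -> bits=010000100
After insert 'emu': sets bits 0 2 -> bits=111000100
After insert 'eel': sets bits 8 -> bits=111000101
Not inserted: dog elk fox gnu owl pig yak — query each against bits=111000101:
query dog: checks bit3=0, bit7=0 (has a 0) -> no => not a false positive
query elk: checks bit1=1, bit7=0 (has a 0) -> no => not a false positive
query fox: checks bit0=1, bit7=0 (has a 0) -> no => not a false positive
query gnu: checks bit2=1, bit5=0 (has a 0) -> no => not a false positive
query owl: checks bit3=0, bit8=1 (has a 0) -> no => not a false positive
query pig: checks bit1=1, bit2=1 (all 1) -> maybe => FALSE POSITIVE
query yak: checks bit2=1, bit3=0 (has a 0) -> no => not a false positive
False positives (alphabetical): pig

Answer: pig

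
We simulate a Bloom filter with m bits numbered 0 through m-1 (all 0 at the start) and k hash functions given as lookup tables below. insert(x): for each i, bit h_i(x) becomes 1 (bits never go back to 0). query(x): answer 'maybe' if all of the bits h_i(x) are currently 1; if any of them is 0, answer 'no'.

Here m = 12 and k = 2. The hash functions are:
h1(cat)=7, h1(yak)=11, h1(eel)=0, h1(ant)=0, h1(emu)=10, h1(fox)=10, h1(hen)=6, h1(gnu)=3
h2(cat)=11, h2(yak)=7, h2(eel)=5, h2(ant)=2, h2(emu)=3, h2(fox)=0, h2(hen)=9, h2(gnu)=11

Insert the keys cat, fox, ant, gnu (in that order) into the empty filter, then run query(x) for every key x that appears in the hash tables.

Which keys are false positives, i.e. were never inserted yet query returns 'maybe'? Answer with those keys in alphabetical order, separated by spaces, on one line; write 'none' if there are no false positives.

Start: bits=000000000000
After insert 'cat': sets bits 7 11 -> bits=000000010001
After insert 'fox': sets bits 0 10 -> bits=100000010011
After insert 'ant': sets bits 0 2 -> bits=101000010011
After insert 'gnu': sets bits 3 11 -> bits=101100010011
Not inserted: eel emu hen yak — query each against bits=101100010011:
query eel: checks bit0=1, bit5=0 (has a 0) -> no => not a false positive
query emu: checks bit3=1, bit10=1 (all 1) -> maybe => FALSE POSITIVE
query hen: checks bit6=0, bit9=0 (has a 0) -> no => not a false positive
query yak: checks bit7=1, bit11=1 (all 1) -> maybe => FALSE POSITIVE
False positives (alphabetical): emu yak

Answer: emu yak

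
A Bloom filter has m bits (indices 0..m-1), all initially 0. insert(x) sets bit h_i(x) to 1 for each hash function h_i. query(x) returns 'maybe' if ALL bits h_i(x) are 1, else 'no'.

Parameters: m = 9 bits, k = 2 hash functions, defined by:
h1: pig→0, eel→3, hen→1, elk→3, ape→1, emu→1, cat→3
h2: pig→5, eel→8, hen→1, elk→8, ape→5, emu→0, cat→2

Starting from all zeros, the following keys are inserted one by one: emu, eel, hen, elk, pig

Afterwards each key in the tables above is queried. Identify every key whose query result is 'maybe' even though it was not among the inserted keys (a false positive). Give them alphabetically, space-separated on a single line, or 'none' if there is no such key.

Start: bits=000000000
After insert 'emu': sets bits 0 1 -> bits=110000000
After insert 'eel': sets bits 3 8 -> bits=110100001
After insert 'hen': sets bits 1 -> bits=110100001
After insert 'elk': sets bits 3 8 -> bits=110100001
After insert 'pig': sets bits 0 5 -> bits=110101001
Not inserted: ape cat — query each against bits=110101001:
query ape: checks bit1=1, bit5=1 (all 1) -> maybe => FALSE POSITIVE
query cat: checks bit2=0, bit3=1 (has a 0) -> no => not a false positive
False positives (alphabetical): ape

Answer: ape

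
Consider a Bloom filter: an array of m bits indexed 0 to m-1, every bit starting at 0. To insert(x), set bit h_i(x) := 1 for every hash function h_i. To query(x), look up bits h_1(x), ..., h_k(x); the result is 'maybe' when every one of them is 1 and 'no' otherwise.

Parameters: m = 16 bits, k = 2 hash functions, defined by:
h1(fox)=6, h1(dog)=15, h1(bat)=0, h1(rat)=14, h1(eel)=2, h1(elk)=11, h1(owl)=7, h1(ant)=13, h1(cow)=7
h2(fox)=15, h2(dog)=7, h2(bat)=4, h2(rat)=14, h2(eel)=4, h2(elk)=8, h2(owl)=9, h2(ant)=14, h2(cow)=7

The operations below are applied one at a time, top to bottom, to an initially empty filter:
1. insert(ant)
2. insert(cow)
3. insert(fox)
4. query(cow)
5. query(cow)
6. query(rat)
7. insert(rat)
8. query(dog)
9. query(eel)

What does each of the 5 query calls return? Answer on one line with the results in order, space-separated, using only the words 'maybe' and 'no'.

Start: bits=0000000000000000
Op 1: insert ant -> sets bits 13 14 -> bits=0000000000000110
Op 2: insert cow -> sets bits 7 -> bits=0000000100000110
Op 3: insert fox -> sets bits 6 15 -> bits=0000001100000111
Op 4: query cow -> checks bit7=1 (all 1) -> maybe
Op 5: query cow -> checks bit7=1 (all 1) -> maybe
Op 6: query rat -> checks bit14=1 (all 1) -> maybe
Op 7: insert rat -> sets bits 14 -> bits=0000001100000111
Op 8: query dog -> checks bit7=1, bit15=1 (all 1) -> maybe
Op 9: query eel -> checks bit2=0, bit4=0 (has a 0) -> no
Query results in order: maybe maybe maybe maybe no

Answer: maybe maybe maybe maybe no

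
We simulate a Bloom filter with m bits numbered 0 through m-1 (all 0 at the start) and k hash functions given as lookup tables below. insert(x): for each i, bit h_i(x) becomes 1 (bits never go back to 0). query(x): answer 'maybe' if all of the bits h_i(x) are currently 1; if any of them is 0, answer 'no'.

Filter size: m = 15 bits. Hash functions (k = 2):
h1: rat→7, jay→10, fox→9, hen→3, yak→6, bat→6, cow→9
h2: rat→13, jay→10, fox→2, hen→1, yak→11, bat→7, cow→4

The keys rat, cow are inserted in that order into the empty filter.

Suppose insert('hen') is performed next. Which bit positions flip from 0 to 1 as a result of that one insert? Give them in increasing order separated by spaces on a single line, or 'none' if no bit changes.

Start: bits=000000000000000
After insert 'rat': sets bits 7 13 -> bits=000000010000010
After insert 'cow': sets bits 4 9 -> bits=000010010100010
insert 'hen' would touch bits 1 3; currently bit1=0, bit3=0
Bits that are 0 among those (would change 0->1): 1 3

Answer: 1 3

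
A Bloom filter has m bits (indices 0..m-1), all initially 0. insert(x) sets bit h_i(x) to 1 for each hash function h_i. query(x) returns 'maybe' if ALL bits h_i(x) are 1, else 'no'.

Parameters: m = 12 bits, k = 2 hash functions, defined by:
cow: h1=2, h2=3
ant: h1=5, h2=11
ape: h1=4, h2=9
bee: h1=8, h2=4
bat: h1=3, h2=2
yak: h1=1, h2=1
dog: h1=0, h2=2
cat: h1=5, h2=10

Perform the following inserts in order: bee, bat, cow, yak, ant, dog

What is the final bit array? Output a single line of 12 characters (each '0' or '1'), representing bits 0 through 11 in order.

Answer: 111111001001

Derivation:
Start: bits=000000000000
After insert 'bee': sets bits 4 8 -> bits=000010001000
After insert 'bat': sets bits 2 3 -> bits=001110001000
After insert 'cow': sets bits 2 3 -> bits=001110001000
After insert 'yak': sets bits 1 -> bits=011110001000
After insert 'ant': sets bits 5 11 -> bits=011111001001
After insert 'dog': sets bits 0 2 -> bits=111111001001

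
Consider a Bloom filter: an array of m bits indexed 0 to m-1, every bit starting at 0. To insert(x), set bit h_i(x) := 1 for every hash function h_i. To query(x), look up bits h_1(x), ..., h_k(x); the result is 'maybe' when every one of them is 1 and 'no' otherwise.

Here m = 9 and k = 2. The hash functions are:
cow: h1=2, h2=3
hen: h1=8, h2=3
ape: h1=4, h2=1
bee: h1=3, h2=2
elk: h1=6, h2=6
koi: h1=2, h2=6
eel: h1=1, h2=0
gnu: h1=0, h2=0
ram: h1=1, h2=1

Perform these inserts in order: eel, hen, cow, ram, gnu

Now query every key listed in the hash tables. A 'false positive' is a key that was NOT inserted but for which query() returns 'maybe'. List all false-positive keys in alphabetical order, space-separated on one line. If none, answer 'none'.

Start: bits=000000000
After insert 'eel': sets bits 0 1 -> bits=110000000
After insert 'hen': sets bits 3 8 -> bits=110100001
After insert 'cow': sets bits 2 3 -> bits=111100001
After insert 'ram': sets bits 1 -> bits=111100001
After insert 'gnu': sets bits 0 -> bits=111100001
Not inserted: ape bee elk koi — query each against bits=111100001:
query ape: checks bit1=1, bit4=0 (has a 0) -> no => not a false positive
query bee: checks bit2=1, bit3=1 (all 1) -> maybe => FALSE POSITIVE
query elk: checks bit6=0 (has a 0) -> no => not a false positive
query koi: checks bit2=1, bit6=0 (has a 0) -> no => not a false positive
False positives (alphabetical): bee

Answer: bee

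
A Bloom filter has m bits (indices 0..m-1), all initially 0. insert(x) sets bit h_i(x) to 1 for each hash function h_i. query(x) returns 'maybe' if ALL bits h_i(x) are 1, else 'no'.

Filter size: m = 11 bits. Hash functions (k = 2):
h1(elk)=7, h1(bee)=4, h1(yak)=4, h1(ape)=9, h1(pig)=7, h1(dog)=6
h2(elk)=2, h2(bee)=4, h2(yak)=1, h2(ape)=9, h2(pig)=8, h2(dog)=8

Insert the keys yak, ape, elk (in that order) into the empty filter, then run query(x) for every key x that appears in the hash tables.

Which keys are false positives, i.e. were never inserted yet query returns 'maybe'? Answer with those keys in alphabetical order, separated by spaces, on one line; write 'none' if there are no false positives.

Answer: bee

Derivation:
Start: bits=00000000000
After insert 'yak': sets bits 1 4 -> bits=01001000000
After insert 'ape': sets bits 9 -> bits=01001000010
After insert 'elk': sets bits 2 7 -> bits=01101001010
Not inserted: bee dog pig — query each against bits=01101001010:
query bee: checks bit4=1 (all 1) -> maybe => FALSE POSITIVE
query dog: checks bit6=0, bit8=0 (has a 0) -> no => not a false positive
query pig: checks bit7=1, bit8=0 (has a 0) -> no => not a false positive
False positives (alphabetical): bee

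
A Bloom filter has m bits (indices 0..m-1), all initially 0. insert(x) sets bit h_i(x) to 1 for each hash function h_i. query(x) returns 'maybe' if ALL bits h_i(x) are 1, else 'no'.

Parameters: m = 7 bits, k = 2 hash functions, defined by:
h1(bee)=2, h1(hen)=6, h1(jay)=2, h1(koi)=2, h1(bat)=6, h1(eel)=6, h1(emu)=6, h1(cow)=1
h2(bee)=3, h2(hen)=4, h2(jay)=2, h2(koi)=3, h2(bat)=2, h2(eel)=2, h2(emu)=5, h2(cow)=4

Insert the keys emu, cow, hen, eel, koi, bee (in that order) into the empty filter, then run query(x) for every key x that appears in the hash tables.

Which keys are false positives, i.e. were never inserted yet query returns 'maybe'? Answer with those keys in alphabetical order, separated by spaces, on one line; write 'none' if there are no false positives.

Answer: bat jay

Derivation:
Start: bits=0000000
After insert 'emu': sets bits 5 6 -> bits=0000011
After insert 'cow': sets bits 1 4 -> bits=0100111
After insert 'hen': sets bits 4 6 -> bits=0100111
After insert 'eel': sets bits 2 6 -> bits=0110111
After insert 'koi': sets bits 2 3 -> bits=0111111
After insert 'bee': sets bits 2 3 -> bits=0111111
Not inserted: bat jay — query each against bits=0111111:
query bat: checks bit2=1, bit6=1 (all 1) -> maybe => FALSE POSITIVE
query jay: checks bit2=1 (all 1) -> maybe => FALSE POSITIVE
False positives (alphabetical): bat jay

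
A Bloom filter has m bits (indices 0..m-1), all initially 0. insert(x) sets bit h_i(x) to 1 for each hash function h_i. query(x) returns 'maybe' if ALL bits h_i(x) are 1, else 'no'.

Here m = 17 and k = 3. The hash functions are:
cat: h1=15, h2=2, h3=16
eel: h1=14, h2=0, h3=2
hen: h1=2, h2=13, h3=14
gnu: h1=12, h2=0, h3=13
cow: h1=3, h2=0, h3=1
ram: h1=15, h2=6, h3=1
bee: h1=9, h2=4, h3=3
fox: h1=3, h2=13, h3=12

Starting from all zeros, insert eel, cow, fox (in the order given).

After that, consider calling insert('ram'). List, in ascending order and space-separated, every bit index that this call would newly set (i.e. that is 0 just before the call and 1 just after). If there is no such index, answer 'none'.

Start: bits=00000000000000000
After insert 'eel': sets bits 0 2 14 -> bits=10100000000000100
After insert 'cow': sets bits 0 1 3 -> bits=11110000000000100
After insert 'fox': sets bits 3 12 13 -> bits=11110000000011100
insert 'ram' would touch bits 1 6 15; currently bit1=1, bit6=0, bit15=0
Bits that are 0 among those (would change 0->1): 6 15

Answer: 6 15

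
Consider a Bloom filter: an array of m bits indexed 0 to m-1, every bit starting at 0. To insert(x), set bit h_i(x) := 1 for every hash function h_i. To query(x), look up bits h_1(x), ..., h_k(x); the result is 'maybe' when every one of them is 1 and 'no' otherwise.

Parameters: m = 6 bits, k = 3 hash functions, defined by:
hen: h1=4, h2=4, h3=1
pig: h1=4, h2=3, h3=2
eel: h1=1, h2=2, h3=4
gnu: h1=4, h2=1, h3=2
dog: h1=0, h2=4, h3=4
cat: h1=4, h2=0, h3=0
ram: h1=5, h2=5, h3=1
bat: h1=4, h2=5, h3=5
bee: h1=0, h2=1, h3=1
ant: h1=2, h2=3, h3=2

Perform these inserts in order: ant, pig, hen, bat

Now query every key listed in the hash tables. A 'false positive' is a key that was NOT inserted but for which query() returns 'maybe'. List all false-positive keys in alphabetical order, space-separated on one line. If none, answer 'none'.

Answer: eel gnu ram

Derivation:
Start: bits=000000
After insert 'ant': sets bits 2 3 -> bits=001100
After insert 'pig': sets bits 2 3 4 -> bits=001110
After insert 'hen': sets bits 1 4 -> bits=011110
After insert 'bat': sets bits 4 5 -> bits=011111
Not inserted: bee cat dog eel gnu ram — query each against bits=011111:
query bee: checks bit0=0, bit1=1 (has a 0) -> no => not a false positive
query cat: checks bit0=0, bit4=1 (has a 0) -> no => not a false positive
query dog: checks bit0=0, bit4=1 (has a 0) -> no => not a false positive
query eel: checks bit1=1, bit2=1, bit4=1 (all 1) -> maybe => FALSE POSITIVE
query gnu: checks bit1=1, bit2=1, bit4=1 (all 1) -> maybe => FALSE POSITIVE
query ram: checks bit1=1, bit5=1 (all 1) -> maybe => FALSE POSITIVE
False positives (alphabetical): eel gnu ram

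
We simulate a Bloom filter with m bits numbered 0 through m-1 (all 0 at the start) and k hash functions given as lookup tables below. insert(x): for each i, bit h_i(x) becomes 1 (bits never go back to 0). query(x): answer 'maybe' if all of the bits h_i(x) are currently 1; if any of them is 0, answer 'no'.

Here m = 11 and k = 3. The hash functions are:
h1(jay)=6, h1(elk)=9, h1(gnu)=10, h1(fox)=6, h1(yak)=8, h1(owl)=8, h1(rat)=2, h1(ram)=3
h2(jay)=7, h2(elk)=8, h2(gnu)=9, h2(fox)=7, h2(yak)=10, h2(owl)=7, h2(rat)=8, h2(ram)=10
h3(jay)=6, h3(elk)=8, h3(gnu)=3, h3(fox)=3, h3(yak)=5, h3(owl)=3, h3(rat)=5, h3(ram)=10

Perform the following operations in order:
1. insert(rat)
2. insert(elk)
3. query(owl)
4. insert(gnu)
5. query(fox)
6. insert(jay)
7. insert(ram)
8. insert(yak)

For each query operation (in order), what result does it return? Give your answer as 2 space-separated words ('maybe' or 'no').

Answer: no no

Derivation:
Start: bits=00000000000
Op 1: insert rat -> sets bits 2 5 8 -> bits=00100100100
Op 2: insert elk -> sets bits 8 9 -> bits=00100100110
Op 3: query owl -> checks bit3=0, bit7=0, bit8=1 (has a 0) -> no
Op 4: insert gnu -> sets bits 3 9 10 -> bits=00110100111
Op 5: query fox -> checks bit3=1, bit6=0, bit7=0 (has a 0) -> no
Op 6: insert jay -> sets bits 6 7 -> bits=00110111111
Op 7: insert ram -> sets bits 3 10 -> bits=00110111111
Op 8: insert yak -> sets bits 5 8 10 -> bits=00110111111
Query results in order: no no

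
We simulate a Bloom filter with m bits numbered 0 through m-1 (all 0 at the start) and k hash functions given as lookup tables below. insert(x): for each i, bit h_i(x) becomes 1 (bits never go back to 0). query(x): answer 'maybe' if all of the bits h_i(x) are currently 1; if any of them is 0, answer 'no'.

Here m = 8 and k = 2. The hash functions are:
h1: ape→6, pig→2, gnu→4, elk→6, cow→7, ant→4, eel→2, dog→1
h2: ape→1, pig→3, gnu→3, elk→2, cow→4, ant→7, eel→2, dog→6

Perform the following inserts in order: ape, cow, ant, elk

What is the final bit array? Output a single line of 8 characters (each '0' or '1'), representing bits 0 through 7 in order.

Answer: 01101011

Derivation:
Start: bits=00000000
After insert 'ape': sets bits 1 6 -> bits=01000010
After insert 'cow': sets bits 4 7 -> bits=01001011
After insert 'ant': sets bits 4 7 -> bits=01001011
After insert 'elk': sets bits 2 6 -> bits=01101011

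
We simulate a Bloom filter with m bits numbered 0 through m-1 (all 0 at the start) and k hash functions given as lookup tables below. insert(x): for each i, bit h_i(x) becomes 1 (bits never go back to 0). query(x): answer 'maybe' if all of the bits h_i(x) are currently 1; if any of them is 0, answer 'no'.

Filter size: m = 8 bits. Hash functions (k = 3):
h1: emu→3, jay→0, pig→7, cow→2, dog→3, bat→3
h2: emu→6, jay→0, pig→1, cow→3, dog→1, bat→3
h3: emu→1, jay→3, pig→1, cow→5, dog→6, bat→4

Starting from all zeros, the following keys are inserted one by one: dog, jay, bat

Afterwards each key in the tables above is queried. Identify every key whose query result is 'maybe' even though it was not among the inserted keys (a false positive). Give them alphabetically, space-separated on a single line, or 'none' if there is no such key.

Answer: emu

Derivation:
Start: bits=00000000
After insert 'dog': sets bits 1 3 6 -> bits=01010010
After insert 'jay': sets bits 0 3 -> bits=11010010
After insert 'bat': sets bits 3 4 -> bits=11011010
Not inserted: cow emu pig — query each against bits=11011010:
query cow: checks bit2=0, bit3=1, bit5=0 (has a 0) -> no => not a false positive
query emu: checks bit1=1, bit3=1, bit6=1 (all 1) -> maybe => FALSE POSITIVE
query pig: checks bit1=1, bit7=0 (has a 0) -> no => not a false positive
False positives (alphabetical): emu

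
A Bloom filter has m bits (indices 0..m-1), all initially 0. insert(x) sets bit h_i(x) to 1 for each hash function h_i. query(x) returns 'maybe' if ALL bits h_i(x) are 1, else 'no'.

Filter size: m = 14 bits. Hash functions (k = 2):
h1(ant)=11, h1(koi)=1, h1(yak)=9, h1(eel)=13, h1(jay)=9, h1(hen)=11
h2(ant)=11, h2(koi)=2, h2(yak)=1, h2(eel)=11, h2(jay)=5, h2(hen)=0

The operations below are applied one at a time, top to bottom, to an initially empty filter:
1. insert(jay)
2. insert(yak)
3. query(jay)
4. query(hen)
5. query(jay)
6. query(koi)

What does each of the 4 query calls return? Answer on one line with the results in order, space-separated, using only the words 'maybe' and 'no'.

Answer: maybe no maybe no

Derivation:
Start: bits=00000000000000
Op 1: insert jay -> sets bits 5 9 -> bits=00000100010000
Op 2: insert yak -> sets bits 1 9 -> bits=01000100010000
Op 3: query jay -> checks bit5=1, bit9=1 (all 1) -> maybe
Op 4: query hen -> checks bit0=0, bit11=0 (has a 0) -> no
Op 5: query jay -> checks bit5=1, bit9=1 (all 1) -> maybe
Op 6: query koi -> checks bit1=1, bit2=0 (has a 0) -> no
Query results in order: maybe no maybe no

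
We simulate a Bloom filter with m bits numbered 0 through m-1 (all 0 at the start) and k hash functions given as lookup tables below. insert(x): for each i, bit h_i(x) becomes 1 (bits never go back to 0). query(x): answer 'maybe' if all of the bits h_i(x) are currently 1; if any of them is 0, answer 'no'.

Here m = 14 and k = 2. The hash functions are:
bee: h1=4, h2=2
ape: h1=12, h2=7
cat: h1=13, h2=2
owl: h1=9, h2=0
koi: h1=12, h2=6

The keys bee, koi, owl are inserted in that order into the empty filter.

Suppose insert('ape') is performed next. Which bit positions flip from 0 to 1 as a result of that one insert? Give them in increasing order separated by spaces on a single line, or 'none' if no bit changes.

Answer: 7

Derivation:
Start: bits=00000000000000
After insert 'bee': sets bits 2 4 -> bits=00101000000000
After insert 'koi': sets bits 6 12 -> bits=00101010000010
After insert 'owl': sets bits 0 9 -> bits=10101010010010
insert 'ape' would touch bits 7 12; currently bit7=0, bit12=1
Bits that are 0 among those (would change 0->1): 7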